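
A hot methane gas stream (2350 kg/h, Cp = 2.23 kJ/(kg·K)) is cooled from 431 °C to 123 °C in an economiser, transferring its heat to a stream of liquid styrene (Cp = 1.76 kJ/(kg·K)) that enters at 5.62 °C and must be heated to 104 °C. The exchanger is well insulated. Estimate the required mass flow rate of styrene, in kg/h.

ṁ_c = 9320 kg/h

Heat released by hot stream: Q = 2350 × 2.23 × (431 − 123) = 1.6141e+06 kJ/h
Energy balance on cold side (adiabatic exchanger): Q = ṁ_c·Cp_c·(T_c,out − T_c,in)
ṁ_c = 1.6141e+06 / [1.76 × (104 − 5.62)] = 9321.9 kg/h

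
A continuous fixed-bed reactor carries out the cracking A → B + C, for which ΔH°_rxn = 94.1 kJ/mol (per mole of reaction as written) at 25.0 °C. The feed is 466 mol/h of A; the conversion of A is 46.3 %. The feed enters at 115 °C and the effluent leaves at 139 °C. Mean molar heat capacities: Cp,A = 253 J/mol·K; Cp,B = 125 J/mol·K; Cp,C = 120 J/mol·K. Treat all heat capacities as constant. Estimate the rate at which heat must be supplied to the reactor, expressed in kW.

Q_in = 6.37 kW

Extent of reaction ξ = 0.463 × 466 = 215.76 mol/h
Reaction term: ξ·ΔH°_rxn = 215.76 × 94.1 = 20303 kJ/h
Sensible, feed 115→25 °C: -10611 kJ/h
Outlet flows (mol/h): A 250.24, B 215.76, C 215.76
Sensible, products 25→139 °C: 13244 kJ/h
Q = ΔH = 22936 kJ/h = 6.371 kW
Heat supplied = 6.371 kW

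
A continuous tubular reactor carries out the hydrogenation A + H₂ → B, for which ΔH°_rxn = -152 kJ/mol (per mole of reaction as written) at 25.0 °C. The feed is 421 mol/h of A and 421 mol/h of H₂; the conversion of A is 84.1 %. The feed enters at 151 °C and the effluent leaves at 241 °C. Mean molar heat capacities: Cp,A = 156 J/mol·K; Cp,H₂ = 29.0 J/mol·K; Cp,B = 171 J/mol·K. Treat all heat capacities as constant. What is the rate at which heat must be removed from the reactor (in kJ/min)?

Q_out = 798 kJ/min

Extent of reaction ξ = 0.841 × 421 = 354.06 mol/h
Reaction term: ξ·ΔH°_rxn = 354.06 × -152 = -53817 kJ/h
Sensible, feed 151→25 °C: -9813.5 kJ/h
Outlet flows (mol/h): A 66.939, H₂ 66.939, B 354.06
Sensible, products 25→241 °C: 15752 kJ/h
Q = ΔH = -47878 kJ/h = -13.3 kW
Heat removed = 797.97 kJ/min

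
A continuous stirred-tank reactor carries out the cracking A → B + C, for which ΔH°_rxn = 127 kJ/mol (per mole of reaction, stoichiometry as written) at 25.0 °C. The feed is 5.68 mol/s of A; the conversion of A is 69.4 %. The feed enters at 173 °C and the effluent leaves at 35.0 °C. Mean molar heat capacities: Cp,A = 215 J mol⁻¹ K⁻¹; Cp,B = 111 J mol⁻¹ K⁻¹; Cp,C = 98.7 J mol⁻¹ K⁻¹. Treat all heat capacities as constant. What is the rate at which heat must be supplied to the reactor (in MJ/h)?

Q_in = 1190 MJ/h

Extent of reaction ξ = 0.694 × 5.68 = 3.9419 mol/s
Reaction term: ξ·ΔH°_rxn = 3.9419 × 127 = 500.62 kJ/s
Sensible, feed 173→25 °C: -180.74 kJ/s
Outlet flows (mol/s): A 1.7381, B 3.9419, C 3.9419
Sensible, products 25→35.0 °C: 12.003 kJ/s
Q = ΔH = 331.89 kJ/s = 331.89 kW
Heat supplied = 1194.8 MJ/h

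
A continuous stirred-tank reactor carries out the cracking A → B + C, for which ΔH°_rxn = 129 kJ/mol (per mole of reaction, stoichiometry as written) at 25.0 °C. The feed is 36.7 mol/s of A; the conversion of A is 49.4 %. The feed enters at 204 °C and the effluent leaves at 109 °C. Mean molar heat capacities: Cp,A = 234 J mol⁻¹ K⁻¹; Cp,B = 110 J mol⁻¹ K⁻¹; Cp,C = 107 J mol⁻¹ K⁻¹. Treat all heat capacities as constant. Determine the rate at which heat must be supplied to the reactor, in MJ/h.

Extent of reaction ξ = 0.494 × 36.7 = 18.13 mol/s
Reaction term: ξ·ΔH°_rxn = 18.13 × 129 = 2338.7 kJ/s
Sensible, feed 204→25 °C: -1537.2 kJ/s
Outlet flows (mol/s): A 18.57, B 18.13, C 18.13
Sensible, products 25→109 °C: 695.49 kJ/s
Q = ΔH = 1497 kJ/s = 1497 kW
Heat supplied = 5389.2 MJ/h

Q_in = 5390 MJ/h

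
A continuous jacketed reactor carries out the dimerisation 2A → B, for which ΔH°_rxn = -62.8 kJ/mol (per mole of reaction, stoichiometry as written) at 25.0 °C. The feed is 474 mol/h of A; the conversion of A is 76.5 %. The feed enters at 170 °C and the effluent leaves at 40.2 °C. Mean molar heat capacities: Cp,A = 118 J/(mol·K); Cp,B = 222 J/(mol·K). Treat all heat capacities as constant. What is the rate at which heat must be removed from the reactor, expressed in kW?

Extent of reaction ξ = 0.765 × 474 / 2 = 181.31 mol/h
Reaction term: ξ·ΔH°_rxn = 181.31 × -62.8 = -11386 kJ/h
Sensible, feed 170→25 °C: -8110.1 kJ/h
Outlet flows (mol/h): A 111.39, B 181.31
Sensible, products 25→40.2 °C: 811.58 kJ/h
Q = ΔH = -18685 kJ/h = -5.1901 kW
Heat removed = 5.1901 kW

Q_out = 5.19 kW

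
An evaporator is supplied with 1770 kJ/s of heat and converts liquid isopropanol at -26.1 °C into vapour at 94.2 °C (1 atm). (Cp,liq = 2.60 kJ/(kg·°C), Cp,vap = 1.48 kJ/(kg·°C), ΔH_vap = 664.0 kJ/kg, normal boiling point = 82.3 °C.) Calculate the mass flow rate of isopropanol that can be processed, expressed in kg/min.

Δh = 2.60×(82.3−-26.1) + 664.0 + 1.48×(94.2−82.3) = 963.45 kJ/kg
Q = 1770 kJ/s = 1770 kJ/s = 106200 kJ/min
ṁ = Q/Δh = 106200 / 963.45 = 110.23 kg/min

ṁ = 110 kg/min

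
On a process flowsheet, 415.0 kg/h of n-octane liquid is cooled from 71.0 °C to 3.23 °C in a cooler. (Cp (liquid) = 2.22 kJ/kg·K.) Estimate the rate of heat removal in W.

Q = ṁ·Cp·ΔT = 415.0 × 2.22 × (3.23 − 71.0) = -62437 kJ/h
Converting: 62437 / 3600 s = 17.343 kW
Cooling duty = 17343 W

Q_c = 17300 W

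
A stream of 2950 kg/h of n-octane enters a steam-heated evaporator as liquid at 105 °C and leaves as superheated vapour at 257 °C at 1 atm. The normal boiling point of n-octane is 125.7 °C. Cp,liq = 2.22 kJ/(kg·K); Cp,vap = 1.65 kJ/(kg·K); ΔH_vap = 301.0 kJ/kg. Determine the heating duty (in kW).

Q = 462 kW

liquid 105→125.7 °C: 45.954 kJ/kg
vaporisation at 125.7 °C: 301 kJ/kg
vapour 125.7→257 °C: 216.65 kJ/kg
Δh = 45.954 + 301 + 216.65 = 563.6 kJ/kg
Q = ṁ·Δh = 2950 kg/h × 563.6 kJ/kg = 1.6626e+06 kJ/h
|Q| = 461.84 kW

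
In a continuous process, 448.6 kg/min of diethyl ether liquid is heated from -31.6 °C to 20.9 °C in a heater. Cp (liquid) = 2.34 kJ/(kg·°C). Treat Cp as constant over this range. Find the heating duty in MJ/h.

Q = ṁ·Cp·ΔT = 448.6 × 2.34 × (20.9 − -31.6) = 55111 kJ/min
Converting: 55111 / 60 s = 918.51 kW
Heating duty = 3306.6 MJ/h

Q = 3310 MJ/h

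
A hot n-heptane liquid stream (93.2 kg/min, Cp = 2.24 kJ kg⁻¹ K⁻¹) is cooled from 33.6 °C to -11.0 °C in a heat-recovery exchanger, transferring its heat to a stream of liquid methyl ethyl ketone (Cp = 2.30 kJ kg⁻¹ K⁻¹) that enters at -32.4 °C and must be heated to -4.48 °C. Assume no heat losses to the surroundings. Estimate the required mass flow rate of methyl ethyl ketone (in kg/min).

Heat released by hot stream: Q = 93.2 × 2.24 × (33.6 − -11.0) = 9311.1 kJ/min
Energy balance on cold side (adiabatic exchanger): Q = ṁ_c·Cp_c·(T_c,out − T_c,in)
ṁ_c = 9311.1 / [2.30 × (-4.48 − -32.4)] = 145 kg/min

ṁ_c = 145 kg/min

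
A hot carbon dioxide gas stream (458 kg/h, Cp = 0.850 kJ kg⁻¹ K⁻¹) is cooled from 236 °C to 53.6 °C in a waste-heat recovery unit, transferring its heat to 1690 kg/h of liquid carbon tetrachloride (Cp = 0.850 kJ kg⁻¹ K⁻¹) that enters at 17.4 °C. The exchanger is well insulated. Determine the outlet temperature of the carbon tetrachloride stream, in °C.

Heat released by hot stream: Q = 458 × 0.850 × (236 − 53.6) = 71008 kJ/h
Energy balance on cold side (adiabatic exchanger): Q = ṁ_c·Cp_c·(T_c,out − T_c,in)
T_c,out = 17.4 + 71008/(1690 × 0.850) = 66.831 °C

T_c,out = 66.8 °C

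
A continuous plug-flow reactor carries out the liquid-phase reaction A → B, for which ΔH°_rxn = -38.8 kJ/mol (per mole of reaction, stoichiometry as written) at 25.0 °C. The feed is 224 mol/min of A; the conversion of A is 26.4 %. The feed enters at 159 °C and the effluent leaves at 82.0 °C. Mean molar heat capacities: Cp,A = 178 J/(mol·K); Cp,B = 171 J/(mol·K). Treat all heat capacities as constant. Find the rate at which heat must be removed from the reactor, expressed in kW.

Extent of reaction ξ = 0.264 × 224 = 59.136 mol/min
Reaction term: ξ·ΔH°_rxn = 59.136 × -38.8 = -2294.5 kJ/min
Sensible, feed 159→25 °C: -5342.8 kJ/min
Outlet flows (mol/min): A 164.86, B 59.136
Sensible, products 25→82.0 °C: 2249.1 kJ/min
Q = ΔH = -5388.2 kJ/min = -89.804 kW
Heat removed = 89.804 kW

Q_out = 89.8 kW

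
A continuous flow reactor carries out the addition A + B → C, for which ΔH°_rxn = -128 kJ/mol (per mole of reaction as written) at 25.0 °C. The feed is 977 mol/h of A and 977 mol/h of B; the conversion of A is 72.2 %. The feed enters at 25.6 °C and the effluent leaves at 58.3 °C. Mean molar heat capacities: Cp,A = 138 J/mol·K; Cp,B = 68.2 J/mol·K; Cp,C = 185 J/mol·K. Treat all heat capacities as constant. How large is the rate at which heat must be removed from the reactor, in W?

Extent of reaction ξ = 0.722 × 977 = 705.39 mol/h
Reaction term: ξ·ΔH°_rxn = 705.39 × -128 = -90290 kJ/h
Sensible, feed 25.6→25 °C: -120.87 kJ/h
Outlet flows (mol/h): A 271.61, B 271.61, C 705.39
Sensible, products 25→58.3 °C: 6210.6 kJ/h
Q = ΔH = -84201 kJ/h = -23.389 kW
Heat removed = 23389 W

Q_out = 23400 W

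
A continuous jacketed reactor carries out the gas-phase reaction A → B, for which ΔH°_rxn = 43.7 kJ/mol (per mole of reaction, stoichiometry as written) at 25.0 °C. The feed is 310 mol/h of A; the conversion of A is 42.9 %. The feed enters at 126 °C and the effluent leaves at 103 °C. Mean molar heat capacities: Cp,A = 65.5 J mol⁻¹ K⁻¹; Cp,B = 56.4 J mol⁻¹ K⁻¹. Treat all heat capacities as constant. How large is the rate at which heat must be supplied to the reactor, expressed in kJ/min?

Q_in = 87.5 kJ/min

Extent of reaction ξ = 0.429 × 310 = 132.99 mol/h
Reaction term: ξ·ΔH°_rxn = 132.99 × 43.7 = 5811.7 kJ/h
Sensible, feed 126→25 °C: -2050.8 kJ/h
Outlet flows (mol/h): A 177.01, B 132.99
Sensible, products 25→103 °C: 1489.4 kJ/h
Q = ΔH = 5250.3 kJ/h = 1.4584 kW
Heat supplied = 87.504 kJ/min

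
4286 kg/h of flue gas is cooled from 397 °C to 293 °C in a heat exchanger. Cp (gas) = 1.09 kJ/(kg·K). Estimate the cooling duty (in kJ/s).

Q_c = 135 kJ/s

Q = ṁ·Cp·ΔT = 4286 × 1.09 × (293 − 397) = -485860 kJ/h
Converting: 485860 / 3600 s = 134.96 kW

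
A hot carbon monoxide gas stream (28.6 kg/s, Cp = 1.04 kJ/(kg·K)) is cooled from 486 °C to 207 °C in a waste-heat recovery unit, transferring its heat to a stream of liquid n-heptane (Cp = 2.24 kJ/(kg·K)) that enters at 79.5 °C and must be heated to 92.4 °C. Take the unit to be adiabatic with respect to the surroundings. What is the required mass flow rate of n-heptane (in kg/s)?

ṁ_c = 287 kg/s

Heat released by hot stream: Q = 28.6 × 1.04 × (486 − 207) = 8298.6 kJ/s
Energy balance on cold side (adiabatic exchanger): Q = ṁ_c·Cp_c·(T_c,out − T_c,in)
ṁ_c = 8298.6 / [2.24 × (92.4 − 79.5)] = 287.19 kg/s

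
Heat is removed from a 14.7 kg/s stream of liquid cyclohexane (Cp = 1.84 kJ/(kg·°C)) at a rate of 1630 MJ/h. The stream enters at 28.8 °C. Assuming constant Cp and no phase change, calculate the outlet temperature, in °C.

Q = 1630 MJ/h = 452.78 kJ/s
ΔT = Q/(ṁ·Cp) = 452.78/(14.7×1.84) = 16.74 K
T_out = 28.8 − 16.74 = 12.06 °C

T_out = 12.1 °C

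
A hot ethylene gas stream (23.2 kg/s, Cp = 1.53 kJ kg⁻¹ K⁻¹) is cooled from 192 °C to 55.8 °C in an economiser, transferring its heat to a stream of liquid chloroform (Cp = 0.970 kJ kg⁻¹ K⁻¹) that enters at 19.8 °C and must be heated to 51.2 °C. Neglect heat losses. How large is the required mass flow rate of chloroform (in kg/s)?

ṁ_c = 159 kg/s

Heat released by hot stream: Q = 23.2 × 1.53 × (192 − 55.8) = 4834.6 kJ/s
Energy balance on cold side (adiabatic exchanger): Q = ṁ_c·Cp_c·(T_c,out − T_c,in)
ṁ_c = 4834.6 / [0.970 × (51.2 − 19.8)] = 158.73 kg/s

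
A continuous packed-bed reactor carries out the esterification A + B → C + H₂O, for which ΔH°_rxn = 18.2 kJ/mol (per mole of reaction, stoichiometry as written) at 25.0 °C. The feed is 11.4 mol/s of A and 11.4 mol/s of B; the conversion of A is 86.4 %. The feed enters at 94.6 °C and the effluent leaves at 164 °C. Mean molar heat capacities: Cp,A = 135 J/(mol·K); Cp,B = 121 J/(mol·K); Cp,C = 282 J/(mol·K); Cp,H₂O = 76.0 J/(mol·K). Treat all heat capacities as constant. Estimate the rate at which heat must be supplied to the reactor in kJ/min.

Q_in = 31300 kJ/min

Extent of reaction ξ = 0.864 × 11.4 = 9.8496 mol/s
Reaction term: ξ·ΔH°_rxn = 9.8496 × 18.2 = 179.26 kJ/s
Sensible, feed 94.6→25 °C: -203.12 kJ/s
Outlet flows (mol/s): A 1.5504, B 1.5504, C 9.8496, H₂O 9.8496
Sensible, products 25→164 °C: 545.31 kJ/s
Q = ΔH = 521.45 kJ/s = 521.45 kW
Heat supplied = 31287 kJ/min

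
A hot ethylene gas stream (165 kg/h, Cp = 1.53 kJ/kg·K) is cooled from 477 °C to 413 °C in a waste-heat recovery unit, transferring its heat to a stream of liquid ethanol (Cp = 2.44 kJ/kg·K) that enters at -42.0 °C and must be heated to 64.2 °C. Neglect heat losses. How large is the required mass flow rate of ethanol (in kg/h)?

Heat released by hot stream: Q = 165 × 1.53 × (477 − 413) = 16157 kJ/h
Energy balance on cold side (adiabatic exchanger): Q = ṁ_c·Cp_c·(T_c,out − T_c,in)
ṁ_c = 16157 / [2.44 × (64.2 − -42.0)] = 62.351 kg/h

ṁ_c = 62.4 kg/h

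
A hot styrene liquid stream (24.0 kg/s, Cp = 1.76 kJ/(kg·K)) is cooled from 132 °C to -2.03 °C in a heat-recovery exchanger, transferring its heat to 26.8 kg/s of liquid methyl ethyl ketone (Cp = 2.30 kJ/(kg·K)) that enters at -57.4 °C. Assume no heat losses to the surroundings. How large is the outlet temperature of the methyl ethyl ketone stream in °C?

Heat released by hot stream: Q = 24.0 × 1.76 × (132 − -2.03) = 5661.4 kJ/s
Energy balance on cold side (adiabatic exchanger): Q = ṁ_c·Cp_c·(T_c,out − T_c,in)
T_c,out = -57.4 + 5661.4/(26.8 × 2.30) = 34.447 °C

T_c,out = 34.4 °C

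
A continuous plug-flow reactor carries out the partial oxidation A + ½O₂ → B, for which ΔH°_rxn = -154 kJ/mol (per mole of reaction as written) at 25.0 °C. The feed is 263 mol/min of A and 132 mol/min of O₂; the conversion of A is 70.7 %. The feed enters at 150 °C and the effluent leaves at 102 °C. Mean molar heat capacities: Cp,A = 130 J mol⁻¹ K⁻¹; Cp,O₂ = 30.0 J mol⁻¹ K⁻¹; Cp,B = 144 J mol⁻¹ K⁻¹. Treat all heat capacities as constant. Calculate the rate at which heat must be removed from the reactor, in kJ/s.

Extent of reaction ξ = 0.707 × 263 = 185.94 mol/min
Reaction term: ξ·ΔH°_rxn = 185.94 × -154 = -28635 kJ/min
Sensible, feed 150→25 °C: -4768.8 kJ/min
Outlet flows (mol/min): A 77.059, O₂ 39.029, B 185.94
Sensible, products 25→102 °C: 2923.2 kJ/min
Q = ΔH = -30480 kJ/min = -508.01 kW
Heat removed = 508.01 kJ/s

Q_out = 508 kJ/s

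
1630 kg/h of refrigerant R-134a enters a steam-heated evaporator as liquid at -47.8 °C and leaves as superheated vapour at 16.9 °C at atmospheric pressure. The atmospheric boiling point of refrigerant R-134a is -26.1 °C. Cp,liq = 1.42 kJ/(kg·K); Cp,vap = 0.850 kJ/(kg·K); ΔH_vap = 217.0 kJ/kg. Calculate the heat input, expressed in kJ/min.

Q = 7730 kJ/min

liquid -47.8→-26.1 °C: 30.814 kJ/kg
vaporisation at -26.1 °C: 217 kJ/kg
vapour -26.1→16.9 °C: 36.55 kJ/kg
Δh = 30.814 + 217 + 36.55 = 284.36 kJ/kg
Q = ṁ·Δh = 1630 kg/h × 284.36 kJ/kg = 463510 kJ/h
|Q| = 128.75 kW = 7725.2 kJ/min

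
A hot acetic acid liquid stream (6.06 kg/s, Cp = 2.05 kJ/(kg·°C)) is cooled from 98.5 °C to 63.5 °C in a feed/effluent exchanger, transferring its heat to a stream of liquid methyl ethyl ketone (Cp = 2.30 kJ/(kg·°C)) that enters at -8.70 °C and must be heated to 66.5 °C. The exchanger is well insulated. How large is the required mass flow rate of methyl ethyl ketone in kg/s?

Heat released by hot stream: Q = 6.06 × 2.05 × (98.5 − 63.5) = 434.8 kJ/s
Energy balance on cold side (adiabatic exchanger): Q = ṁ_c·Cp_c·(T_c,out − T_c,in)
ṁ_c = 434.8 / [2.30 × (66.5 − -8.70)] = 2.5139 kg/s

ṁ_c = 2.51 kg/s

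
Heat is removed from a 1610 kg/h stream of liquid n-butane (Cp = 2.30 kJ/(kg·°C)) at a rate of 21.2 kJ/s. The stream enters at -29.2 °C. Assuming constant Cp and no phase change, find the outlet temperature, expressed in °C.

T_out = -49.8 °C

Q = 21.2 kJ/s = 76320 kJ/h
ΔT = Q/(ṁ·Cp) = 76320/(1610×2.30) = 20.61 K
T_out = -29.2 − 20.61 = -49.81 °C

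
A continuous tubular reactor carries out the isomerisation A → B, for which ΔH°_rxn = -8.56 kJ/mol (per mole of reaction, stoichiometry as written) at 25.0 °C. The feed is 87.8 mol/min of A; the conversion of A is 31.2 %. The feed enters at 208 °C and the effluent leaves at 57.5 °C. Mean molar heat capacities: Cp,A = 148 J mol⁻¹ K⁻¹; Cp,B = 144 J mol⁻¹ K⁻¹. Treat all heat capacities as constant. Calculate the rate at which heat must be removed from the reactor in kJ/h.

Extent of reaction ξ = 0.312 × 87.8 = 27.394 mol/min
Reaction term: ξ·ΔH°_rxn = 27.394 × -8.56 = -234.49 kJ/min
Sensible, feed 208→25 °C: -2378 kJ/min
Outlet flows (mol/min): A 60.406, B 27.394
Sensible, products 25→57.5 °C: 418.76 kJ/min
Q = ΔH = -2193.7 kJ/min = -36.562 kW
Heat removed = 131620 kJ/h

Q_out = 132000 kJ/h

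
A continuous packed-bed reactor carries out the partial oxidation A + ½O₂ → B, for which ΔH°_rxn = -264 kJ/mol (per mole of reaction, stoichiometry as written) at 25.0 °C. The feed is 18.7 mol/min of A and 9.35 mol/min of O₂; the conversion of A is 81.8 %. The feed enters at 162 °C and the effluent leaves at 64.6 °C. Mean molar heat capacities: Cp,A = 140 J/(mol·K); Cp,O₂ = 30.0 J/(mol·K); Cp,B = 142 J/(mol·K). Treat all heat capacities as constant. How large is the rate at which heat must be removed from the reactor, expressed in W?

Q_out = 72100 W

Extent of reaction ξ = 0.818 × 18.7 = 15.297 mol/min
Reaction term: ξ·ΔH°_rxn = 15.297 × -264 = -4038.3 kJ/min
Sensible, feed 162→25 °C: -397.09 kJ/min
Outlet flows (mol/min): A 3.4034, O₂ 1.7017, B 15.297
Sensible, products 25→64.6 °C: 106.91 kJ/min
Q = ΔH = -4328.5 kJ/min = -72.142 kW
Heat removed = 72142 W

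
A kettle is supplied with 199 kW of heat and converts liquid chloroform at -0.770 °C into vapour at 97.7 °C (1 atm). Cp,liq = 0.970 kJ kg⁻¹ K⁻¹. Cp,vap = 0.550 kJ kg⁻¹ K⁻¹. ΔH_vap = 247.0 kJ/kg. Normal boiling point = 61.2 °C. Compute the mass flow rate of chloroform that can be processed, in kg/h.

ṁ = 2190 kg/h

Δh = 0.970×(61.2−-0.770) + 247.0 + 0.550×(97.7−61.2) = 327.19 kJ/kg
Q = 199 kW = 199 kJ/s = 716400 kJ/h
ṁ = Q/Δh = 716400 / 327.19 = 2189.6 kg/h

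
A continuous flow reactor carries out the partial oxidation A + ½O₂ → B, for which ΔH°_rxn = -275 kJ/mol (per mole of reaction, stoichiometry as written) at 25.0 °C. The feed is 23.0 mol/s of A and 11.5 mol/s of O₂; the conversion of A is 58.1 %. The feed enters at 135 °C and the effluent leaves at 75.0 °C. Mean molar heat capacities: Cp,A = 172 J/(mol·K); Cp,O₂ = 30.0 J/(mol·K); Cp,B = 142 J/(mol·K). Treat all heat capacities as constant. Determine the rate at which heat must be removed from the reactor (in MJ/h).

Extent of reaction ξ = 0.581 × 23.0 = 13.363 mol/s
Reaction term: ξ·ΔH°_rxn = 13.363 × -275 = -3674.8 kJ/s
Sensible, feed 135→25 °C: -473.11 kJ/s
Outlet flows (mol/s): A 9.637, O₂ 4.8185, B 13.363
Sensible, products 25→75.0 °C: 184.98 kJ/s
Q = ΔH = -3963 kJ/s = -3963 kW
Heat removed = 14267 MJ/h

Q_out = 14300 MJ/h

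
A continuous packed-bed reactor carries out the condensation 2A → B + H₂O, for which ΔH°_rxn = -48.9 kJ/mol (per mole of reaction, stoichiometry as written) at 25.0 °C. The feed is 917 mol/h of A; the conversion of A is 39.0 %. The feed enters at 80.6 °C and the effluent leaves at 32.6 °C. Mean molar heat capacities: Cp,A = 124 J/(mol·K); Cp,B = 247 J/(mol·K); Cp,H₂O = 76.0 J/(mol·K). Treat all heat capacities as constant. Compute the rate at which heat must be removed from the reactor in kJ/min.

Extent of reaction ξ = 0.390 × 917 / 2 = 178.81 mol/h
Reaction term: ξ·ΔH°_rxn = 178.81 × -48.9 = -8744.1 kJ/h
Sensible, feed 80.6→25 °C: -6322.2 kJ/h
Outlet flows (mol/h): A 559.37, B 178.81, H₂O 178.81
Sensible, products 25→32.6 °C: 966.11 kJ/h
Q = ΔH = -14100 kJ/h = -3.9167 kW
Heat removed = 235 kJ/min

Q_out = 235 kJ/min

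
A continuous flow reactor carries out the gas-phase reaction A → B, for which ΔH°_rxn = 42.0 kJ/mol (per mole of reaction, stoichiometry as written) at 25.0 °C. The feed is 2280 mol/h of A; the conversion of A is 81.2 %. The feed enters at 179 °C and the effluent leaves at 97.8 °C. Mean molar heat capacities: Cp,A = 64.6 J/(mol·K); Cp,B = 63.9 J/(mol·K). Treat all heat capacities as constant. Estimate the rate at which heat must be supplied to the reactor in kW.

Q_in = 18.3 kW

Extent of reaction ξ = 0.812 × 2280 = 1851.4 mol/h
Reaction term: ξ·ΔH°_rxn = 1851.4 × 42.0 = 77757 kJ/h
Sensible, feed 179→25 °C: -22682 kJ/h
Outlet flows (mol/h): A 428.64, B 1851.4
Sensible, products 25→97.8 °C: 10628 kJ/h
Q = ΔH = 65703 kJ/h = 18.251 kW
Heat supplied = 18.251 kW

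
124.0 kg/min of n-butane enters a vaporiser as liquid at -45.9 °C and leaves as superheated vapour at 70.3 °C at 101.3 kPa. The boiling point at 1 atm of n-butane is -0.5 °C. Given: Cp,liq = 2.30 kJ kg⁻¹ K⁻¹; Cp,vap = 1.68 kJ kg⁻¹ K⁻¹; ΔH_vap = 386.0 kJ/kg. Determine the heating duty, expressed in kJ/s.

liquid -45.9→-0.5 °C: 104.42 kJ/kg
vaporisation at -0.5 °C: 386 kJ/kg
vapour -0.5→70.3 °C: 118.94 kJ/kg
Δh = 104.42 + 386 + 118.94 = 609.36 kJ/kg
Q = ṁ·Δh = 124.0 kg/min × 609.36 kJ/kg = 75561 kJ/min
|Q| = 1259.4 kW

Q = 1260 kJ/s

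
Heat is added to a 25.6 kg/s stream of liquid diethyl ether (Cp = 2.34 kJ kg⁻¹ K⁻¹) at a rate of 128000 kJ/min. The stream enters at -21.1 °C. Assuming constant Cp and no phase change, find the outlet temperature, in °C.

Q = 128000 kJ/min = 2133.3 kJ/s
ΔT = Q/(ṁ·Cp) = 2133.3/(25.6×2.34) = 35.613 K
T_out = -21.1 + 35.613 = 14.513 °C

T_out = 14.5 °C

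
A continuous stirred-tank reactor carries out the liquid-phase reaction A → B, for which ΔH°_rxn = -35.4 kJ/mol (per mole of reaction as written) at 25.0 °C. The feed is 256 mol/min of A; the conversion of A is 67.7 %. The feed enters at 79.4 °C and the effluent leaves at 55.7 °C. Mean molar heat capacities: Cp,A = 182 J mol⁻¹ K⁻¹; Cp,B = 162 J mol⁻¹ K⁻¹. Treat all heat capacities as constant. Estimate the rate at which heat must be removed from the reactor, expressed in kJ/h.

Extent of reaction ξ = 0.677 × 256 = 173.31 mol/min
Reaction term: ξ·ΔH°_rxn = 173.31 × -35.4 = -6135.2 kJ/min
Sensible, feed 79.4→25 °C: -2534.6 kJ/min
Outlet flows (mol/min): A 82.688, B 173.31
Sensible, products 25→55.7 °C: 1324 kJ/min
Q = ΔH = -7345.9 kJ/min = -122.43 kW
Heat removed = 440750 kJ/h

Q_out = 441000 kJ/h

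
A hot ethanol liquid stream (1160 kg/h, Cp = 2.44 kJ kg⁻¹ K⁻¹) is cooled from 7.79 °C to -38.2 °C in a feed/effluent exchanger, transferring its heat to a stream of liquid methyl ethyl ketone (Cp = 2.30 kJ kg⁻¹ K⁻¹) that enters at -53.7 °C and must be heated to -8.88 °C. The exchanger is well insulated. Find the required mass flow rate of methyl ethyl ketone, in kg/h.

ṁ_c = 1260 kg/h

Heat released by hot stream: Q = 1160 × 2.44 × (7.79 − -38.2) = 130170 kJ/h
Energy balance on cold side (adiabatic exchanger): Q = ṁ_c·Cp_c·(T_c,out − T_c,in)
ṁ_c = 130170 / [2.30 × (-8.88 − -53.7)] = 1262.7 kg/h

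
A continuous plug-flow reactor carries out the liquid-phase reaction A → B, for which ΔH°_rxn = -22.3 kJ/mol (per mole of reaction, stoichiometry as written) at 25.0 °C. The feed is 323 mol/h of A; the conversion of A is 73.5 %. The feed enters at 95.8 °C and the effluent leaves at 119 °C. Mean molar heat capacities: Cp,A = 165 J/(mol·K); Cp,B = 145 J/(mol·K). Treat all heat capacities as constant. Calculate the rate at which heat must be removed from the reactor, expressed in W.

Extent of reaction ξ = 0.735 × 323 = 237.41 mol/h
Reaction term: ξ·ΔH°_rxn = 237.41 × -22.3 = -5294.1 kJ/h
Sensible, feed 95.8→25 °C: -3773.3 kJ/h
Outlet flows (mol/h): A 85.595, B 237.41
Sensible, products 25→119 °C: 4563.4 kJ/h
Q = ΔH = -4504 kJ/h = -1.2511 kW
Heat removed = 1251.1 W

Q_out = 1250 W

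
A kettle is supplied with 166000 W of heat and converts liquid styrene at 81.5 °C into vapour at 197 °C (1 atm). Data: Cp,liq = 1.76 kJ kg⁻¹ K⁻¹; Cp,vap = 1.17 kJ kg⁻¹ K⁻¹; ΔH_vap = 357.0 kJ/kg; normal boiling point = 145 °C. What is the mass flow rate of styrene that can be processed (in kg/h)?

Δh = 1.76×(145−81.5) + 357.0 + 1.17×(197−145) = 529.6 kJ/kg
Q = 166000 W = 166 kJ/s = 597600 kJ/h
ṁ = Q/Δh = 597600 / 529.6 = 1128.4 kg/h

ṁ = 1130 kg/h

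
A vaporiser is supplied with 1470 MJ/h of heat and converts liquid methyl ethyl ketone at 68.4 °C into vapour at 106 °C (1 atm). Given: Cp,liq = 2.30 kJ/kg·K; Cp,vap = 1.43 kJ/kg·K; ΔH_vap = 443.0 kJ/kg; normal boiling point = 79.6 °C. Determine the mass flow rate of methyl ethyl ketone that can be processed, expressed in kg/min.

Δh = 2.30×(79.6−68.4) + 443.0 + 1.43×(106−79.6) = 506.51 kJ/kg
Q = 1470 MJ/h = 408.33 kJ/s = 24500 kJ/min
ṁ = Q/Δh = 24500 / 506.51 = 48.37 kg/min

ṁ = 48.4 kg/min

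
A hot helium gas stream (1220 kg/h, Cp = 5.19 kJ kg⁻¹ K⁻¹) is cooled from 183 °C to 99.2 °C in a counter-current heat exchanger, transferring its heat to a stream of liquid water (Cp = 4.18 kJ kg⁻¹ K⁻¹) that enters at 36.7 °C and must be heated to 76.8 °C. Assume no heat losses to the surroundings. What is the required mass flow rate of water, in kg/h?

Heat released by hot stream: Q = 1220 × 5.19 × (183 − 99.2) = 530600 kJ/h
Energy balance on cold side (adiabatic exchanger): Q = ṁ_c·Cp_c·(T_c,out − T_c,in)
ṁ_c = 530600 / [4.18 × (76.8 − 36.7)] = 3165.6 kg/h

ṁ_c = 3170 kg/h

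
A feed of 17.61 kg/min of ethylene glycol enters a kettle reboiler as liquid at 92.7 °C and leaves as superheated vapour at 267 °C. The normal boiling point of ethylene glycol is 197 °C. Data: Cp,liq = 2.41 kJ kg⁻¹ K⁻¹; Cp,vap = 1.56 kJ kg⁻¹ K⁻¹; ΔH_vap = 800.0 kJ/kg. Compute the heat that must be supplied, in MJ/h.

liquid 92.7→197 °C: 251.36 kJ/kg
vaporisation at 197 °C: 800 kJ/kg
vapour 197→267 °C: 109.2 kJ/kg
Δh = 251.36 + 800 + 109.2 = 1160.6 kJ/kg
Q = ṁ·Δh = 17.61 kg/min × 1160.6 kJ/kg = 20438 kJ/min
|Q| = 340.63 kW = 1226.3 MJ/h

Q = 1230 MJ/h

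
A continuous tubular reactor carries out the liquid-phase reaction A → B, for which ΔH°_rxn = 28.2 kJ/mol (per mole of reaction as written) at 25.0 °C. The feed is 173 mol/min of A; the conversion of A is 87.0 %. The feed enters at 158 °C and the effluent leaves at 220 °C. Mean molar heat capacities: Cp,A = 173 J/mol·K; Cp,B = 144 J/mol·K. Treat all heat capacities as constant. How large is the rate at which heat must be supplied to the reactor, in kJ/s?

Q_in = 87.5 kJ/s

Extent of reaction ξ = 0.870 × 173 = 150.51 mol/min
Reaction term: ξ·ΔH°_rxn = 150.51 × 28.2 = 4244.4 kJ/min
Sensible, feed 158→25 °C: -3980.6 kJ/min
Outlet flows (mol/min): A 22.49, B 150.51
Sensible, products 25→220 °C: 4985 kJ/min
Q = ΔH = 5248.8 kJ/min = 87.481 kW
Heat supplied = 87.481 kJ/s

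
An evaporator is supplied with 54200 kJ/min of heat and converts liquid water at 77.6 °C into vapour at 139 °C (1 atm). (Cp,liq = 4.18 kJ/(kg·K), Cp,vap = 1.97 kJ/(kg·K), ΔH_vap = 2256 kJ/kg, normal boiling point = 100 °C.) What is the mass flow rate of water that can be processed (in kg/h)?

ṁ = 1340 kg/h

Δh = 4.18×(100−77.6) + 2256 + 1.97×(139−100) = 2426.5 kJ/kg
Q = 54200 kJ/min = 903.33 kJ/s = 3.252e+06 kJ/h
ṁ = Q/Δh = 3.252e+06 / 2426.5 = 1340.2 kg/h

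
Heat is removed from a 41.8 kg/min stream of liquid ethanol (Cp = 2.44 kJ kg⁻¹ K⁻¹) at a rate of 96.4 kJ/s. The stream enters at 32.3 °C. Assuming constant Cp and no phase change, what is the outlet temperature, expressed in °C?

T_out = -24.4 °C

Q = 96.4 kJ/s = 5784 kJ/min
ΔT = Q/(ṁ·Cp) = 5784/(41.8×2.44) = 56.71 K
T_out = 32.3 − 56.71 = -24.41 °C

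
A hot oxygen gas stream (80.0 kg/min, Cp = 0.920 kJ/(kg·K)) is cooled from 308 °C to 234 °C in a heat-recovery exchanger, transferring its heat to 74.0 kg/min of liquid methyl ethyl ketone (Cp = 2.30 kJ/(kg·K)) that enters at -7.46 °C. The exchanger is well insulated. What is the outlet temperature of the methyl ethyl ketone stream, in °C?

Heat released by hot stream: Q = 80.0 × 0.920 × (308 − 234) = 5446.4 kJ/min
Energy balance on cold side (adiabatic exchanger): Q = ṁ_c·Cp_c·(T_c,out − T_c,in)
T_c,out = -7.46 + 5446.4/(74.0 × 2.30) = 24.54 °C

T_c,out = 24.5 °C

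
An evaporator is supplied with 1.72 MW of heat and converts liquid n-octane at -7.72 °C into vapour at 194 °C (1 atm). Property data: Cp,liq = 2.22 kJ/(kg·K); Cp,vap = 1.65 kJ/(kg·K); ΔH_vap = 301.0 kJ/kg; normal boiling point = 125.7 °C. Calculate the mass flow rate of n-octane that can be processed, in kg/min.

Δh = 2.22×(125.7−-7.72) + 301.0 + 1.65×(194−125.7) = 709.89 kJ/kg
Q = 1.72 MW = 1720 kJ/s = 103200 kJ/min
ṁ = Q/Δh = 103200 / 709.89 = 145.38 kg/min

ṁ = 145 kg/min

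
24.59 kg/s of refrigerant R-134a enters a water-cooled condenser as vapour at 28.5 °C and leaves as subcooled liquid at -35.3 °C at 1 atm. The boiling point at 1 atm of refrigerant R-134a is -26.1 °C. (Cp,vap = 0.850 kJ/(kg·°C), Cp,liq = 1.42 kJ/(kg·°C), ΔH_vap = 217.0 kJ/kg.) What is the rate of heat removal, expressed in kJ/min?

vapour 28.5→-26.1 °C: -46.41 kJ/kg
condensation at -26.1 °C: -217 kJ/kg
liquid -26.1→-35.3 °C: -13.064 kJ/kg
Δh = -46.41 + -217 + -13.064 = -276.47 kJ/kg
Q = ṁ·Δh = 24.59 kg/s × -276.47 kJ/kg = -6798.5 kJ/s
|Q| = 6798.5 kW = 407910 kJ/min

Q_c = 408000 kJ/min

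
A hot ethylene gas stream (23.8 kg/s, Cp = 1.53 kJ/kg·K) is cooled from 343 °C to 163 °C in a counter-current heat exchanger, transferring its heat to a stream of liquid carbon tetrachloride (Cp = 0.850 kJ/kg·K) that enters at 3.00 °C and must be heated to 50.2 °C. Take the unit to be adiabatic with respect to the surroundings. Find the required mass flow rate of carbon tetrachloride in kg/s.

ṁ_c = 163 kg/s

Heat released by hot stream: Q = 23.8 × 1.53 × (343 − 163) = 6554.5 kJ/s
Energy balance on cold side (adiabatic exchanger): Q = ṁ_c·Cp_c·(T_c,out − T_c,in)
ṁ_c = 6554.5 / [0.850 × (50.2 − 3.00)] = 163.37 kg/s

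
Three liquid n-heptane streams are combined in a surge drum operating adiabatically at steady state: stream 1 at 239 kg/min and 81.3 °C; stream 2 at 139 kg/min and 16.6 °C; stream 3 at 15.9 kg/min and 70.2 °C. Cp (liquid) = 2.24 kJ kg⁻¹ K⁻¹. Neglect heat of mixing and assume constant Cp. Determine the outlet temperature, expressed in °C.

Adiabatic, steady state ⇒ Σ ṁᵢCp,ᵢ(T_out − Tᵢ) = 0
Σ ṁᵢCp,ᵢTᵢ = 239×2.24×81.3 + 139×2.24×16.6 + 15.9×2.24×70.2 = 51194
Σ ṁᵢCp,ᵢ = 239×2.24 + 139×2.24 + 15.9×2.24 = 882.34
T_out = 51194 / 882.34 = 58.021 °C

T_out = 58.0 °C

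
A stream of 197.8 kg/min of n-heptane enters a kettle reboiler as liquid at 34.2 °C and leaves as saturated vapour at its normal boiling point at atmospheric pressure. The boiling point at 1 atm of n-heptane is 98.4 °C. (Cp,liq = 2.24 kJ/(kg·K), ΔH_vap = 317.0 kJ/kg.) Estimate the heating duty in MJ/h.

liquid 34.2→98.4 °C: 143.81 kJ/kg
vaporisation at 98.4 °C: 317 kJ/kg
Δh = 143.81 + 317 = 460.81 kJ/kg
Q = ṁ·Δh = 197.8 kg/min × 460.81 kJ/kg = 91148 kJ/min
|Q| = 1519.1 kW = 5468.9 MJ/h

Q = 5470 MJ/h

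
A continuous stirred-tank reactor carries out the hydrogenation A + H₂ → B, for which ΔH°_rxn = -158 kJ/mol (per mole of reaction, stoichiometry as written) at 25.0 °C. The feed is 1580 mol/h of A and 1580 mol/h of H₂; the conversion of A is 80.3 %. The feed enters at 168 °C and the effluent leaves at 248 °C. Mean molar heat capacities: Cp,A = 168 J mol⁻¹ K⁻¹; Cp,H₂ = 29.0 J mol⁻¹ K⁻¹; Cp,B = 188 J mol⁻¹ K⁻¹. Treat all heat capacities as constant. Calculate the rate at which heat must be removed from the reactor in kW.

Q_out = 49.5 kW

Extent of reaction ξ = 0.803 × 1580 = 1268.7 mol/h
Reaction term: ξ·ΔH°_rxn = 1268.7 × -158 = -200460 kJ/h
Sensible, feed 168→25 °C: -44510 kJ/h
Outlet flows (mol/h): A 311.26, H₂ 311.26, B 1268.7
Sensible, products 25→248 °C: 66865 kJ/h
Q = ΔH = -178110 kJ/h = -49.474 kW
Heat removed = 49.474 kW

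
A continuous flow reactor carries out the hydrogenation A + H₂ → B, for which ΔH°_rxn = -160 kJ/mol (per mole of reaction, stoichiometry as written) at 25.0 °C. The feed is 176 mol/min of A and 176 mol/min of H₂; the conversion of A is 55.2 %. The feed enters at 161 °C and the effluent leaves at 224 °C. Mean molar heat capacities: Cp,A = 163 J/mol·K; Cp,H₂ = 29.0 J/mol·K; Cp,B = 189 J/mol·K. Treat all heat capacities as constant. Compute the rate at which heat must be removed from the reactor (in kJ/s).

Extent of reaction ξ = 0.552 × 176 = 97.152 mol/min
Reaction term: ξ·ΔH°_rxn = 97.152 × -160 = -15544 kJ/min
Sensible, feed 161→25 °C: -4595.7 kJ/min
Outlet flows (mol/min): A 78.848, H₂ 78.848, B 97.152
Sensible, products 25→224 °C: 6666.6 kJ/min
Q = ΔH = -13473 kJ/min = -224.56 kW
Heat removed = 224.56 kJ/s

Q_out = 225 kJ/s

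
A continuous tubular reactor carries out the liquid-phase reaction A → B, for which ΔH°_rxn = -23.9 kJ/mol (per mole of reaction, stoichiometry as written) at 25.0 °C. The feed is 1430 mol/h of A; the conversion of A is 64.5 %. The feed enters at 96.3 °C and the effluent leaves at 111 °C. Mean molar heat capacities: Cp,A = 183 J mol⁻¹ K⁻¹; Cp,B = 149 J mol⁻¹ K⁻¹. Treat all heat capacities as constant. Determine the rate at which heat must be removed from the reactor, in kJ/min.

Q_out = 348 kJ/min

Extent of reaction ξ = 0.645 × 1430 = 922.35 mol/h
Reaction term: ξ·ΔH°_rxn = 922.35 × -23.9 = -22044 kJ/h
Sensible, feed 96.3→25 °C: -18658 kJ/h
Outlet flows (mol/h): A 507.65, B 922.35
Sensible, products 25→111 °C: 19808 kJ/h
Q = ΔH = -20894 kJ/h = -5.804 kW
Heat removed = 348.24 kJ/min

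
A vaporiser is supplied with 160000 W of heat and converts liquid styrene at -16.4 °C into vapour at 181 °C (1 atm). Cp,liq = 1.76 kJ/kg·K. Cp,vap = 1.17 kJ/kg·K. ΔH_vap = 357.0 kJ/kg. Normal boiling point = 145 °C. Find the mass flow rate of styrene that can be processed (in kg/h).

ṁ = 843 kg/h

Δh = 1.76×(145−-16.4) + 357.0 + 1.17×(181−145) = 683.18 kJ/kg
Q = 160000 W = 160 kJ/s = 576000 kJ/h
ṁ = Q/Δh = 576000 / 683.18 = 843.11 kg/h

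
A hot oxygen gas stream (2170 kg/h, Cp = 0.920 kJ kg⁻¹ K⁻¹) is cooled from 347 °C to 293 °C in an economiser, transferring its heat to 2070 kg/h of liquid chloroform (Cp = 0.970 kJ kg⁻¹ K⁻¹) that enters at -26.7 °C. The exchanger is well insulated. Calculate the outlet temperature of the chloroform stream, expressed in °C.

Heat released by hot stream: Q = 2170 × 0.920 × (347 − 293) = 107810 kJ/h
Energy balance on cold side (adiabatic exchanger): Q = ṁ_c·Cp_c·(T_c,out − T_c,in)
T_c,out = -26.7 + 107810/(2070 × 0.970) = 26.991 °C

T_c,out = 27.0 °C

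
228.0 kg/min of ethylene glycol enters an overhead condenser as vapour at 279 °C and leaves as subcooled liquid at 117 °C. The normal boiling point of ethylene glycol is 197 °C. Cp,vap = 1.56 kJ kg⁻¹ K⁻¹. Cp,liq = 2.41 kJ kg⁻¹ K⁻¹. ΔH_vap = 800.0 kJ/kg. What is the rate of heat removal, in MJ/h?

vapour 279→197 °C: -127.92 kJ/kg
condensation at 197 °C: -800 kJ/kg
liquid 197→117 °C: -192.8 kJ/kg
Δh = -127.92 + -800 + -192.8 = -1120.7 kJ/kg
Q = ṁ·Δh = 228.0 kg/min × -1120.7 kJ/kg = -255520 kJ/min
|Q| = 4258.7 kW = 15331 MJ/h

Q_c = 15300 MJ/h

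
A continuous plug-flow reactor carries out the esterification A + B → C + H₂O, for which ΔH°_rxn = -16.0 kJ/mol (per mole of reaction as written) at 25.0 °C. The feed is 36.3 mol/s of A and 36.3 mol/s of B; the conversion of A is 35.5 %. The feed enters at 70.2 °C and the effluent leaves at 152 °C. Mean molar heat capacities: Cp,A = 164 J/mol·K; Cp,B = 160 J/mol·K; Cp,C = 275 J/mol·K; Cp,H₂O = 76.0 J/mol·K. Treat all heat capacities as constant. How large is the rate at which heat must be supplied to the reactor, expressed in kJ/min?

Extent of reaction ξ = 0.355 × 36.3 = 12.886 mol/s
Reaction term: ξ·ΔH°_rxn = 12.886 × -16.0 = -206.18 kJ/s
Sensible, feed 70.2→25 °C: -531.61 kJ/s
Outlet flows (mol/s): A 23.413, B 23.413, C 12.886, H₂O 12.886
Sensible, products 25→152 °C: 1537.9 kJ/s
Q = ΔH = 800.07 kJ/s = 800.07 kW
Heat supplied = 48004 kJ/min

Q_in = 48000 kJ/min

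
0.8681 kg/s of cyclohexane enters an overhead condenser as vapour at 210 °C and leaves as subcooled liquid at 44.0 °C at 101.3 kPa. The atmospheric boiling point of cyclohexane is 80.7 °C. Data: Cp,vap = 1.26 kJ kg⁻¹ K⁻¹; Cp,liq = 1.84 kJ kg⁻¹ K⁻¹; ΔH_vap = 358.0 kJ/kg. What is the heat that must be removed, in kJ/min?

vapour 210→80.7 °C: -162.92 kJ/kg
condensation at 80.7 °C: -358 kJ/kg
liquid 80.7→44.0 °C: -67.528 kJ/kg
Δh = -162.92 + -358 + -67.528 = -588.45 kJ/kg
Q = ṁ·Δh = 0.8681 kg/s × -588.45 kJ/kg = -510.83 kJ/s
|Q| = 510.83 kW = 30650 kJ/min

Q_c = 30600 kJ/min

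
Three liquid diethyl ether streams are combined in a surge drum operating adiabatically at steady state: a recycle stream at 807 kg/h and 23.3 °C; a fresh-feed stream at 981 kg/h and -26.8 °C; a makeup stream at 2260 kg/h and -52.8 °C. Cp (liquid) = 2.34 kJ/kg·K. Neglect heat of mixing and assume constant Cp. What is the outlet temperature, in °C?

No heat crosses the boundary, so H_out = H_in.
Σ ṁᵢCp,ᵢTᵢ = 807×2.34×23.3 + 981×2.34×-26.8 + 2260×2.34×-52.8 = -296750
Σ ṁᵢCp,ᵢ = 807×2.34 + 981×2.34 + 2260×2.34 = 9472.3
T_out = -296750 / 9472.3 = -31.328 °C

T_out = -31.3 °C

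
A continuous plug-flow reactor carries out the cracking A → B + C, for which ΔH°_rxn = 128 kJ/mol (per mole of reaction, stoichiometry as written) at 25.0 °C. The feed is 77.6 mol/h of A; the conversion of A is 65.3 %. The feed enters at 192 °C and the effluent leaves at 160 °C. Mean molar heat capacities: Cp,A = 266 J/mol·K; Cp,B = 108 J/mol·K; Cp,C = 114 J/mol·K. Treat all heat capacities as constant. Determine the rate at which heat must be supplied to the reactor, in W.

Q_in = 1530 W

Extent of reaction ξ = 0.653 × 77.6 = 50.673 mol/h
Reaction term: ξ·ΔH°_rxn = 50.673 × 128 = 6486.1 kJ/h
Sensible, feed 192→25 °C: -3447.1 kJ/h
Outlet flows (mol/h): A 26.927, B 50.673, C 50.673
Sensible, products 25→160 °C: 2485.6 kJ/h
Q = ΔH = 5524.6 kJ/h = 1.5346 kW
Heat supplied = 1534.6 W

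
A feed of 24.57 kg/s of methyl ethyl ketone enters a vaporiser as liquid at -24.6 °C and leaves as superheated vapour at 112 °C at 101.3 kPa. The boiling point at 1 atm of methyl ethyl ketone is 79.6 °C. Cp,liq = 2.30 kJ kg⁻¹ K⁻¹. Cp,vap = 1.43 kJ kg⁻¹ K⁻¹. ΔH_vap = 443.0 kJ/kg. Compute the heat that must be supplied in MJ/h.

Q = 64500 MJ/h

liquid -24.6→79.6 °C: 239.66 kJ/kg
vaporisation at 79.6 °C: 443 kJ/kg
vapour 79.6→112 °C: 46.332 kJ/kg
Δh = 239.66 + 443 + 46.332 = 728.99 kJ/kg
Q = ṁ·Δh = 24.57 kg/s × 728.99 kJ/kg = 17911 kJ/s
|Q| = 17911 kW = 64481 MJ/h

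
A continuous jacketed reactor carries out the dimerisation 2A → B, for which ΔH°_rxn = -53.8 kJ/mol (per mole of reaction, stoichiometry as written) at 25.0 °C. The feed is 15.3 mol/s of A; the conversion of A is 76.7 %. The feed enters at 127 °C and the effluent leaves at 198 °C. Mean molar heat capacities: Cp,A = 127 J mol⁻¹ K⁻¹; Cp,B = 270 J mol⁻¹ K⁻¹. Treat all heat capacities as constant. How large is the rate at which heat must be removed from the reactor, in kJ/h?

Extent of reaction ξ = 0.767 × 15.3 / 2 = 5.8676 mol/s
Reaction term: ξ·ΔH°_rxn = 5.8676 × -53.8 = -315.67 kJ/s
Sensible, feed 127→25 °C: -198.2 kJ/s
Outlet flows (mol/s): A 3.5649, B 5.8676
Sensible, products 25→198 °C: 352.4 kJ/s
Q = ΔH = -161.47 kJ/s = -161.47 kW
Heat removed = 581300 kJ/h

Q_out = 581000 kJ/h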